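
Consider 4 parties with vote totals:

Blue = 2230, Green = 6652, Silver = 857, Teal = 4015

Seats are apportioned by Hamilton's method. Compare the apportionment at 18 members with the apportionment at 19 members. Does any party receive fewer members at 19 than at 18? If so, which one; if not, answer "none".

At 18 seats: Blue 3, Green 9, Silver 1, Teal 5.
At 19 seats: Blue 3, Green 9, Silver 1, Teal 6.
No party's allocation decreased.

none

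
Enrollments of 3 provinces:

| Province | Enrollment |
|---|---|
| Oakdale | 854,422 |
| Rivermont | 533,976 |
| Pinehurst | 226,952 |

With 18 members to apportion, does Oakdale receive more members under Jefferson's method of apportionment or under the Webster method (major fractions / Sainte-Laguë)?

Jefferson

Jefferson: Oakdale 10, Rivermont 6, Pinehurst 2.
Webster: Oakdale 9, Rivermont 6, Pinehurst 3.
Oakdale gets 10 under Jefferson and 9 under Webster.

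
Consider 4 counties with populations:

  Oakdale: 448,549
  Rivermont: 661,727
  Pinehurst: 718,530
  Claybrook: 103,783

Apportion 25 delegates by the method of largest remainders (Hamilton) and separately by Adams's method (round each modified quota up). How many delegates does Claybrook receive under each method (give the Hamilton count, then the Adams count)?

1 and 2

Hamilton: Oakdale 6, Rivermont 9, Pinehurst 9, Claybrook 1.
Adams: Oakdale 6, Rivermont 8, Pinehurst 9, Claybrook 2.
Claybrook gets 1 under Hamilton and 2 under Adams.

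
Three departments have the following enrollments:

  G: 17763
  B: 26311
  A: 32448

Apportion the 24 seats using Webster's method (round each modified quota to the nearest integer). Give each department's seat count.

Standard divisor 76522/24 ≈ 3188.417; standard quotas: G 5.571, B 8.252, A 10.177.
Rounding to the nearest integer gives G 6, B 8, A 10 — total 24, matching the house size, so no adjustment is needed.

G=6, B=8, A=10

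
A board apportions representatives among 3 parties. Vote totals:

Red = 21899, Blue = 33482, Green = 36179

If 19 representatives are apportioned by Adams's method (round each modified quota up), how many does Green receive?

Standard divisor 91560/19 ≈ 4818.947; standard quotas: Red 4.544, Blue 6.948, Green 7.508.
Rounding up gives 5, 7, 8 = 20 seats, so the divisor must be adjusted.
With modified divisor 5300: modified quotas Red 4.132, Blue 6.317, Green 6.826.
Rounding up: Red 5, Blue 7, Green 7 (total 19).
Green receives 7.

7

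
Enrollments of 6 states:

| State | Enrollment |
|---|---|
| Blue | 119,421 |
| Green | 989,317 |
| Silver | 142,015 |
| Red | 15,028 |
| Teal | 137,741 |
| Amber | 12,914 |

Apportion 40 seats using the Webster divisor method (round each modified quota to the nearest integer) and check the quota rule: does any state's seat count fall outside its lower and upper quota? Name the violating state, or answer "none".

Green

Standard quotas: Blue 3.372, Green 27.938, Silver 4.010, Red 0.424, Teal 3.890, Amber 0.365.
Webster allocation: Blue 3, Green 29, Silver 4, Red 0, Teal 4, Amber 0.
Green has quota 27.938 (lower 27, upper 28) but receives 29 — outside the quota interval.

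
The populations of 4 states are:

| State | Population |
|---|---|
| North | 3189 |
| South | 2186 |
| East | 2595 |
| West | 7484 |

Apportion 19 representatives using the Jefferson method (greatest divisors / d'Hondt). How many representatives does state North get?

4

Standard divisor 15454/19 ≈ 813.368; standard quotas: North 3.921, South 2.688, East 3.190, West 9.201.
Rounding down gives 3, 2, 3, 9 = 17 seats, so the divisor must be adjusted.
With modified divisor 740: modified quotas North 4.309, South 2.954, East 3.507, West 10.114.
Rounding down: North 4, South 2, East 3, West 10 (total 19).
North receives 4.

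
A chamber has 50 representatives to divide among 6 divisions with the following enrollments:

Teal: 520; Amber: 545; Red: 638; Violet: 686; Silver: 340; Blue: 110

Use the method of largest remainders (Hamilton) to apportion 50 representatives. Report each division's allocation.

Teal=9, Amber=10, Red=11, Violet=12, Silver=6, Blue=2

The standard divisor is 2839/50 ≈ 56.78.
Standard quotas: Teal 9.158, Amber 9.598, Red 11.236, Violet 12.082, Silver 5.988, Blue 1.937.
Lower quotas: Teal 9, Amber 9, Red 11, Violet 12, Silver 5, Blue 1 (sum 47, leaving 3 seats).
Remainders in descending order: Silver 0.988, Blue 0.937, Amber 0.598, Red 0.236, Teal 0.158, Violet 0.082.
The surplus seats go to Silver, Blue, Amber.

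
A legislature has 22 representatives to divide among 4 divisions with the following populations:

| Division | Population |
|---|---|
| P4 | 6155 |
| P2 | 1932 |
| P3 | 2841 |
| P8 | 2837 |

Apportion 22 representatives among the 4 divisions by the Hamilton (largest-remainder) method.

P4 10, P2 3, P3 5, P8 4

The standard divisor is 13765/22 ≈ 625.682.
Standard quotas: P4 9.8373, P2 3.0878, P3 4.5406, P8 4.5343.
Lower quotas: P4 9, P2 3, P3 4, P8 4 (sum 20, leaving 2 seats).
Remainders in descending order: P4 0.8373, P3 0.5406, P8 0.5343, P2 0.0878.
The surplus seats go to P4, P3.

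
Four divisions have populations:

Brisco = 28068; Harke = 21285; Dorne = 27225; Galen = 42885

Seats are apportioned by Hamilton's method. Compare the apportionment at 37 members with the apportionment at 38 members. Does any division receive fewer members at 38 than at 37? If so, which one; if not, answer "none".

none

At 37 seats: Brisco 9, Harke 7, Dorne 8, Galen 13.
At 38 seats: Brisco 9, Harke 7, Dorne 9, Galen 13.
No division's allocation decreased.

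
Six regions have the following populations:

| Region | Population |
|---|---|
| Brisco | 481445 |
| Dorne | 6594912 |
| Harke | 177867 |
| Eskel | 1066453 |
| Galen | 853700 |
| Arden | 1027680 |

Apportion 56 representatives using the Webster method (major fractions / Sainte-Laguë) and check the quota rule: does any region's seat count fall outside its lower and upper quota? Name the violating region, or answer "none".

Dorne

Standard quotas: Brisco 2.643, Dorne 36.200, Harke 0.976, Eskel 5.854, Galen 4.686, Arden 5.641.
Webster allocation: Brisco 3, Dorne 35, Harke 1, Eskel 6, Galen 5, Arden 6.
Dorne has quota 36.200 (lower 36, upper 37) but receives 35 — outside the quota interval.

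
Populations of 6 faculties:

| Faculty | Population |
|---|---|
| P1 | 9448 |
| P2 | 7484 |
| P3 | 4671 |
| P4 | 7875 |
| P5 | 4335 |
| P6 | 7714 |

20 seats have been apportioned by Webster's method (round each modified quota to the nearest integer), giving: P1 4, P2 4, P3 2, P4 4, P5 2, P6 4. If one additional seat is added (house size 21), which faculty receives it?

Priority for the next seat is population ÷ (current seats + 0.5).
Priorities: P1 2099.556, P2 1663.111, P3 1868.400, P4 1750.000, P5 1734.000, P6 1714.222.
Highest priority: P1.

P1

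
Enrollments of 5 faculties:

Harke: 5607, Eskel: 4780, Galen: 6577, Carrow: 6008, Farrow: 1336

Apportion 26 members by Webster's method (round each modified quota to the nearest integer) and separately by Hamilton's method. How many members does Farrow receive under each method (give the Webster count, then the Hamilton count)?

Webster: Harke 6, Eskel 5, Galen 7, Carrow 7, Farrow 1.
Hamilton: Harke 6, Eskel 5, Galen 7, Carrow 6, Farrow 2.
Farrow gets 1 under Webster and 2 under Hamilton.

1 and 2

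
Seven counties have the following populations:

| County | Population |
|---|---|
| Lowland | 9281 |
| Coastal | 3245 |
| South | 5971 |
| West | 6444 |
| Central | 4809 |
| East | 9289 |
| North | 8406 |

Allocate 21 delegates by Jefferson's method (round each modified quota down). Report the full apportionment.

Lowland 4; Coastal 1; South 3; West 3; Central 2; East 4; North 4

Standard divisor 47445/21 ≈ 2259.286; standard quotas: Lowland 4.108, Coastal 1.436, South 2.643, West 2.852, Central 2.129, East 4.111, North 3.721.
Rounding down gives 4, 1, 2, 2, 2, 4, 3 = 18 seats, so the divisor must be adjusted.
With modified divisor 1900: modified quotas Lowland 4.885, Coastal 1.708, South 3.143, West 3.392, Central 2.531, East 4.889, North 4.424.
Rounding down: Lowland 4, Coastal 1, South 3, West 3, Central 2, East 4, North 4 (total 21).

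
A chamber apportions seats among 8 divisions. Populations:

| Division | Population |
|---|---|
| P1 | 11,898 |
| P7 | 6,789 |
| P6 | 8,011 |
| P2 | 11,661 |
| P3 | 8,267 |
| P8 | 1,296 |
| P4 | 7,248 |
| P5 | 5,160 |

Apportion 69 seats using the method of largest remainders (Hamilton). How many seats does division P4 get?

Standard divisor: 60330 ÷ 69 ≈ 874.348.
Standard quotas: P1 13.6079, P7 7.7646, P6 9.1623, P2 13.3368, P3 9.4550, P8 1.4822, P4 8.2896, P5 5.9015.
Lower quotas: P1 13, P7 7, P6 9, P2 13, P3 9, P8 1, P4 8, P5 5 (sum 65, leaving 4 seats).
Remainders in descending order: P5 0.9015, P7 0.7646, P1 0.6079, P8 0.4822, P3 0.4550, P2 0.3368, P4 0.2896, P6 0.1623.
The surplus seats go to P5, P7, P1, P8.
P4 receives 8.

8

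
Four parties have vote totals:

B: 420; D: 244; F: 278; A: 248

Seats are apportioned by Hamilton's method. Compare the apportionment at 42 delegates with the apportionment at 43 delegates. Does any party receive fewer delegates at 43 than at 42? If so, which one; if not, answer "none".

At 42 seats: B 15, D 8, F 10, A 9.
At 43 seats: B 15, D 9, F 10, A 9.
No party's allocation decreased.

none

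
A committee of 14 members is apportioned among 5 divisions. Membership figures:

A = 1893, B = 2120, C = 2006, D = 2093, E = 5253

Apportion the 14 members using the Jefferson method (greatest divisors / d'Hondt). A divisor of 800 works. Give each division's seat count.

With modified divisor 800: modified quotas A 2.366, B 2.650, C 2.507, D 2.616, E 6.566.
Rounding down: A 2, B 2, C 2, D 2, E 6 (total 14).

A 2, B 2, C 2, D 2, E 6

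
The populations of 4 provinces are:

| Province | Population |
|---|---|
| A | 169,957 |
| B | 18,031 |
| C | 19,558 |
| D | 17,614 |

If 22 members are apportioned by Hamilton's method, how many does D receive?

Total 225160; standard divisor 225160/22 ≈ 10234.545.
Standard quotas: A 16.6062, B 1.7618, C 1.9110, D 1.7210.
Lower quotas: A 16, B 1, C 1, D 1 (sum 19, leaving 3 seats).
Remainders in descending order: C 0.9110, B 0.7618, D 0.7210, A 0.6062.
Largest remainders: C, B, D receive the extra seats.
D receives 2.

2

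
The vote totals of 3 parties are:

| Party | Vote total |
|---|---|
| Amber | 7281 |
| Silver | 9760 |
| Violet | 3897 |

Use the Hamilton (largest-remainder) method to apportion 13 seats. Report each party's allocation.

Total 20938; standard divisor 20938/13 ≈ 1610.615.
Standard quotas: Amber 4.5206, Silver 6.0598, Violet 2.4196.
Lower quotas: Amber 4, Silver 6, Violet 2 (sum 12, leaving 1 seat).
Remainders in descending order: Amber 0.5206, Violet 0.4196, Silver 0.0598.
Largest remainder: Amber receives the extra seat.

Amber 5, Silver 6, Violet 2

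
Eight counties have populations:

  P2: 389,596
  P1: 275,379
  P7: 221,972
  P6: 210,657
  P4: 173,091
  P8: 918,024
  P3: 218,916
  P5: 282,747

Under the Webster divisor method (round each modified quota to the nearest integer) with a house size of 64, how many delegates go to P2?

9

Standard divisor 2690382/64 ≈ 42037.219; standard quotas: P2 9.268, P1 6.551, P7 5.280, P6 5.011, P4 4.118, P8 21.838, P3 5.208, P5 6.726.
Rounding to the nearest integer gives P2 9, P1 7, P7 5, P6 5, P4 4, P8 22, P3 5, P5 7 — total 64, matching the house size, so no adjustment is needed.
P2 receives 9.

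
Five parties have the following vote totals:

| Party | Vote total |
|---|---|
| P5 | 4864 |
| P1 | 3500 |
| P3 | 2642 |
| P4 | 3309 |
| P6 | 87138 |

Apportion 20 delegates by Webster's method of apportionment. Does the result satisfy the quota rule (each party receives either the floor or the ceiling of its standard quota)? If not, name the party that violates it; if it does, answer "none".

Standard quotas: P5 0.959, P1 0.690, P3 0.521, P4 0.652, P6 17.178.
Webster allocation: P5 1, P1 1, P3 1, P4 1, P6 16.
P6 has quota 17.178 (lower 17, upper 18) but receives 16 — outside the quota interval.

P6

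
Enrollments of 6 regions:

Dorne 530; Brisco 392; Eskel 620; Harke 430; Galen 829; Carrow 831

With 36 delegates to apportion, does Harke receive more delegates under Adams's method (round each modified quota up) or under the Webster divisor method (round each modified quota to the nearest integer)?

Adams: Dorne 5, Brisco 4, Eskel 6, Harke 5, Galen 8, Carrow 8.
Webster: Dorne 5, Brisco 4, Eskel 6, Harke 4, Galen 8, Carrow 9.
Harke gets 5 under Adams and 4 under Webster.

Adams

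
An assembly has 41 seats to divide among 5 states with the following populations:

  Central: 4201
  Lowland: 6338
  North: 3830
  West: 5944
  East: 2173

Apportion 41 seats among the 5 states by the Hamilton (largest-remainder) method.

Central=8, Lowland=11, North=7, West=11, East=4

The standard divisor is 22486/41 ≈ 548.439.
Standard quotas: Central 7.6599, Lowland 11.5564, North 6.9835, West 10.8380, East 3.9622.
Lower quotas: Central 7, Lowland 11, North 6, West 10, East 3 (sum 37, leaving 4 seats).
Remainders in descending order: North 0.9835, East 0.9622, West 0.8380, Central 0.6599, Lowland 0.5564.
The surplus seats go to North, East, West, Central.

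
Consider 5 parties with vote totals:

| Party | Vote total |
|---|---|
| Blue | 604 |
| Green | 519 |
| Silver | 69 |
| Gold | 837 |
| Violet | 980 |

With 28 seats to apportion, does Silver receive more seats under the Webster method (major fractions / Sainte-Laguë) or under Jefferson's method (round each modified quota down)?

Webster: Blue 5, Green 5, Silver 1, Gold 8, Violet 9.
Jefferson: Blue 6, Green 5, Silver 0, Gold 8, Violet 9.
Silver gets 1 under Webster and 0 under Jefferson.

Webster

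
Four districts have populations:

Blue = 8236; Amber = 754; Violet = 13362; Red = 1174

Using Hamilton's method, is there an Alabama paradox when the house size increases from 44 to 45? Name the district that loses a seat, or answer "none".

Amber

At 44 seats: Blue 15, Amber 2, Violet 25, Red 2.
At 45 seats: Blue 16, Amber 1, Violet 26, Red 2.
Amber drops from 2 to 1.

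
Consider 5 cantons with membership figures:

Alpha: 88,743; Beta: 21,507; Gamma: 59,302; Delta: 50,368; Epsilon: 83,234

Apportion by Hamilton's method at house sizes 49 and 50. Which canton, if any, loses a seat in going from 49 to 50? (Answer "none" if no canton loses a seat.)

Beta

At 49 seats: Alpha 14, Beta 4, Gamma 10, Delta 8, Epsilon 13.
At 50 seats: Alpha 15, Beta 3, Gamma 10, Delta 8, Epsilon 14.
Beta drops from 4 to 3.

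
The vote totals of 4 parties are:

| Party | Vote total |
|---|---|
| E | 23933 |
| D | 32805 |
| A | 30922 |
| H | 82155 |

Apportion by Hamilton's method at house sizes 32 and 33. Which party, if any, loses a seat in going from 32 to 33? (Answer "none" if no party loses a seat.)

none

At 32 seats: E 5, D 6, A 6, H 15.
At 33 seats: E 5, D 6, A 6, H 16.
No party's allocation decreased.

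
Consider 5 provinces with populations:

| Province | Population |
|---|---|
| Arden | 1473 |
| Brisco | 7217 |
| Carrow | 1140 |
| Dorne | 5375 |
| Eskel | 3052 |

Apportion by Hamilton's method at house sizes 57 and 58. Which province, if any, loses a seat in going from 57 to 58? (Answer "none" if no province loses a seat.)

Carrow

At 57 seats: Arden 5, Brisco 22, Carrow 4, Dorne 17, Eskel 9.
At 58 seats: Arden 5, Brisco 23, Carrow 3, Dorne 17, Eskel 10.
Carrow drops from 4 to 3.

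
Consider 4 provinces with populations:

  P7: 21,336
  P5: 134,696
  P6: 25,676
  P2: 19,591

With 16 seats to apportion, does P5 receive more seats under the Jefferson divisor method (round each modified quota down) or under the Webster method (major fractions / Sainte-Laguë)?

Jefferson: P7 1, P5 12, P6 2, P2 1.
Webster: P7 2, P5 10, P6 2, P2 2.
P5 gets 12 under Jefferson and 10 under Webster.

Jefferson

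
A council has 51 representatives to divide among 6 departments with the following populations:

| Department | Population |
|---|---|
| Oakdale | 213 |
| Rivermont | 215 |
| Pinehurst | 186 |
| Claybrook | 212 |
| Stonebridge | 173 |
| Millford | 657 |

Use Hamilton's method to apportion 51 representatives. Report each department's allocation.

Oakdale=7, Rivermont=7, Pinehurst=6, Claybrook=6, Stonebridge=5, Millford=20

Standard divisor: 1656 ÷ 51 ≈ 32.471.
Standard quotas: Oakdale 6.560, Rivermont 6.621, Pinehurst 5.728, Claybrook 6.529, Stonebridge 5.328, Millford 20.234.
Lower quotas: Oakdale 6, Rivermont 6, Pinehurst 5, Claybrook 6, Stonebridge 5, Millford 20 (sum 48, leaving 3 seats).
Remainders in descending order: Pinehurst 0.728, Rivermont 0.621, Oakdale 0.560, Claybrook 0.529, Stonebridge 0.328, Millford 0.234.
The surplus seats go to Pinehurst, Rivermont, Oakdale.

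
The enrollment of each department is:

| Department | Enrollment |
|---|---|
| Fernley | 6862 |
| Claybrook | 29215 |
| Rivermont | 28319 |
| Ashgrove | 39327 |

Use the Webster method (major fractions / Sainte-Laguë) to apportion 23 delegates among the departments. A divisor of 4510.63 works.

With modified divisor 4510.63: modified quotas Fernley 1.521, Claybrook 6.477, Rivermont 6.278, Ashgrove 8.719.
Rounding to the nearest integer: Fernley 2, Claybrook 6, Rivermont 6, Ashgrove 9 (total 23).

Fernley 2, Claybrook 6, Rivermont 6, Ashgrove 9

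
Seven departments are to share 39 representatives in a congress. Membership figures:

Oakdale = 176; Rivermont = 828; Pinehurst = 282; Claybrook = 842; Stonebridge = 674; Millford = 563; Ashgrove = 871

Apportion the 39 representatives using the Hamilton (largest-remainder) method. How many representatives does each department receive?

Oakdale=2, Rivermont=8, Pinehurst=2, Claybrook=8, Stonebridge=6, Millford=5, Ashgrove=8

Standard divisor: 4236 ÷ 39 ≈ 108.615.
Standard quotas: Oakdale 1.620, Rivermont 7.623, Pinehurst 2.596, Claybrook 7.752, Stonebridge 6.205, Millford 5.183, Ashgrove 8.019.
Lower quotas: Oakdale 1, Rivermont 7, Pinehurst 2, Claybrook 7, Stonebridge 6, Millford 5, Ashgrove 8 (sum 36, leaving 3 seats).
Remainders in descending order: Claybrook 0.752, Rivermont 0.623, Oakdale 0.620, Pinehurst 0.596, Stonebridge 0.205, Millford 0.183, Ashgrove 0.019.
The surplus seats go to Claybrook, Rivermont, Oakdale.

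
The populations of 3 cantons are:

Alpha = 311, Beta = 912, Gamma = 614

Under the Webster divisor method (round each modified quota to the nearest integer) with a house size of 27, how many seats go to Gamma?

Standard divisor 1837/27 ≈ 68.037; standard quotas: Alpha 4.571, Beta 13.404, Gamma 9.024.
Rounding to the nearest integer gives Alpha 5, Beta 13, Gamma 9 — total 27, matching the house size, so no adjustment is needed.
Gamma receives 9.

9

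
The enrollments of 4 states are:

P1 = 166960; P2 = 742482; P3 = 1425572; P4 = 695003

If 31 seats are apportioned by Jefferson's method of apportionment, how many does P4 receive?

7

Standard divisor 3030017/31 ≈ 97742.484; standard quotas: P1 1.708, P2 7.596, P3 14.585, P4 7.111.
Rounding down gives 1, 7, 14, 7 = 29 seats, so the divisor must be adjusted.
With modified divisor 91000: modified quotas P1 1.835, P2 8.159, P3 15.666, P4 7.637.
Rounding down: P1 1, P2 8, P3 15, P4 7 (total 31).
P4 receives 7.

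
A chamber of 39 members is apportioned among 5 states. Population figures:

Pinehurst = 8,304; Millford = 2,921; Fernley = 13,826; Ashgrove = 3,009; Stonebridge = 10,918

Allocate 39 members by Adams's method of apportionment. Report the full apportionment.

Standard divisor 38978/39 ≈ 999.436; standard quotas: Pinehurst 8.309, Millford 2.923, Fernley 13.834, Ashgrove 3.011, Stonebridge 10.924.
Rounding up gives 9, 3, 14, 4, 11 = 41 seats, so the divisor must be adjusted.
With modified divisor 1050: modified quotas Pinehurst 7.909, Millford 2.782, Fernley 13.168, Ashgrove 2.866, Stonebridge 10.398.
Rounding up: Pinehurst 8, Millford 3, Fernley 14, Ashgrove 3, Stonebridge 11 (total 39).

Pinehurst: 8, Millford: 3, Fernley: 14, Ashgrove: 3, Stonebridge: 11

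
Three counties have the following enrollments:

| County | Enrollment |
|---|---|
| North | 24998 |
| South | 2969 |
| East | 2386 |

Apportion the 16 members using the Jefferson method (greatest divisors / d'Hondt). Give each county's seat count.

North=14, South=1, East=1

Standard divisor 30353/16 ≈ 1897.062; standard quotas: North 13.177, South 1.565, East 1.258.
Rounding down gives 13, 1, 1 = 15 seats, so the divisor must be adjusted.
With modified divisor 1700: modified quotas North 14.705, South 1.746, East 1.404.
Rounding down: North 14, South 1, East 1 (total 16).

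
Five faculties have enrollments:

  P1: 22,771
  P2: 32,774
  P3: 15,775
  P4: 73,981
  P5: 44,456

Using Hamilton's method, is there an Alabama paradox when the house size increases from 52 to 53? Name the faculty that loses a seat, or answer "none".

P3

At 52 seats: P1 6, P2 9, P3 5, P4 20, P5 12.
At 53 seats: P1 6, P2 9, P3 4, P4 21, P5 13.
P3 drops from 5 to 4.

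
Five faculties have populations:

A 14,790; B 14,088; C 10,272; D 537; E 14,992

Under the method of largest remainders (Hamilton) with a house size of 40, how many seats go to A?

11

The standard divisor is 54679/40 ≈ 1366.975.
Standard quotas: A 10.8195, B 10.3060, C 7.5144, D 0.3928, E 10.9673.
Lower quotas: A 10, B 10, C 7, D 0, E 10 (sum 37, leaving 3 seats).
Remainders in descending order: E 0.9673, A 0.8195, C 0.5144, D 0.3928, B 0.3060.
Largest remainders: E, A, C receive the extra seats.
A receives 11.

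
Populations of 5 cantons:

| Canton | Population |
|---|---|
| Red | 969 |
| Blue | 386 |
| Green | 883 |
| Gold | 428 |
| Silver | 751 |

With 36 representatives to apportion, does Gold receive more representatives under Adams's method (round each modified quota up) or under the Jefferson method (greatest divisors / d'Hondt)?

Adams: Red 10, Blue 4, Green 9, Gold 5, Silver 8.
Jefferson: Red 10, Blue 4, Green 10, Gold 4, Silver 8.
Gold gets 5 under Adams and 4 under Jefferson.

Adams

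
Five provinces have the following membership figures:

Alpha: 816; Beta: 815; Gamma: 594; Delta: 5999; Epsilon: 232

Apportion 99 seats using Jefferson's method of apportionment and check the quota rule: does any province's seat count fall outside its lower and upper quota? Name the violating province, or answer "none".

Standard quotas: Alpha 9.553, Beta 9.542, Gamma 6.954, Delta 70.234, Epsilon 2.716.
Jefferson allocation: Alpha 9, Beta 9, Gamma 7, Delta 72, Epsilon 2.
Delta has quota 70.234 (lower 70, upper 71) but receives 72 — outside the quota interval.

Delta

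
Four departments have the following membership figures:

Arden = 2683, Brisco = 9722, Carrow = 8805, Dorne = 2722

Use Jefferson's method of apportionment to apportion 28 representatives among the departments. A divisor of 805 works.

With modified divisor 805: modified quotas Arden 3.333, Brisco 12.077, Carrow 10.938, Dorne 3.381.
Rounding down: Arden 3, Brisco 12, Carrow 10, Dorne 3 (total 28).

Arden 3, Brisco 12, Carrow 10, Dorne 3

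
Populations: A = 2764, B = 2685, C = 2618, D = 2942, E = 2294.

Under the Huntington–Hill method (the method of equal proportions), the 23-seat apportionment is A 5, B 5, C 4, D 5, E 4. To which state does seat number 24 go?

Priority for the next seat is population ÷ (√(s·(s+1))).
Priorities: A 504.635, B 490.212, C 585.403, D 537.133, E 512.954.
Highest priority: C.

C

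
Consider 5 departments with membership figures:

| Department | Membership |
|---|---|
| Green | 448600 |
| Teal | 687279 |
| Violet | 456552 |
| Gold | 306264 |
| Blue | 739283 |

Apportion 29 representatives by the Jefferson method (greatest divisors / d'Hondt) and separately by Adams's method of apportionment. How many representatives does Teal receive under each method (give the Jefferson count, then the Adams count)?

Jefferson: Green 5, Teal 8, Violet 5, Gold 3, Blue 8.
Adams: Green 5, Teal 7, Violet 5, Gold 4, Blue 8.
Teal gets 8 under Jefferson and 7 under Adams.

8 and 7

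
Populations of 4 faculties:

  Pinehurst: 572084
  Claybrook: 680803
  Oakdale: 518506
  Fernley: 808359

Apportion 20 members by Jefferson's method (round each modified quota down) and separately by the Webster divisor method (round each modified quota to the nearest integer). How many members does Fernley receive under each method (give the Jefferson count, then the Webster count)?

Jefferson: Pinehurst 4, Claybrook 5, Oakdale 4, Fernley 7.
Webster: Pinehurst 5, Claybrook 5, Oakdale 4, Fernley 6.
Fernley gets 7 under Jefferson and 6 under Webster.

7 and 6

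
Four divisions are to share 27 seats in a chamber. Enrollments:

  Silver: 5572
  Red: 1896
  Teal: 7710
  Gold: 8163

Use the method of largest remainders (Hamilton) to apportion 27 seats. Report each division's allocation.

Standard divisor: 23341 ÷ 27 ≈ 864.481.
Standard quotas: Silver 6.4455, Red 2.1932, Teal 8.9186, Gold 9.4427.
Lower quotas: Silver 6, Red 2, Teal 8, Gold 9 (sum 25, leaving 2 seats).
Remainders in descending order: Teal 0.9186, Silver 0.4455, Gold 0.4427, Red 0.1932.
Largest remainders: Teal, Silver receive the extra seats.

Silver 7, Red 2, Teal 9, Gold 9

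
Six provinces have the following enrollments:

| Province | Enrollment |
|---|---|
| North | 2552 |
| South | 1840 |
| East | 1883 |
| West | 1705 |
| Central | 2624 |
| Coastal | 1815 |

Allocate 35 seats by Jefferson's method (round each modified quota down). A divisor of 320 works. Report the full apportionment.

With modified divisor 320: modified quotas North 7.975, South 5.750, East 5.884, West 5.328, Central 8.200, Coastal 5.672.
Rounding down: North 7, South 5, East 5, West 5, Central 8, Coastal 5 (total 35).

North 7; South 5; East 5; West 5; Central 8; Coastal 5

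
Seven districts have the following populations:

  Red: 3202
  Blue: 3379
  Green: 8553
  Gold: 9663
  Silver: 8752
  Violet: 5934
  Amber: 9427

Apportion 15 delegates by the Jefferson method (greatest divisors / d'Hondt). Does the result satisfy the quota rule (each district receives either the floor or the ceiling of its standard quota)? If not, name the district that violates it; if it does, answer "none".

none

Standard quotas: Red 0.982, Blue 1.036, Green 2.623, Gold 2.964, Silver 2.684, Violet 1.820, Amber 2.891.
Jefferson allocation: Red 1, Blue 1, Green 2, Gold 3, Silver 3, Violet 2, Amber 3.
Every allocation lies between the lower and upper quota.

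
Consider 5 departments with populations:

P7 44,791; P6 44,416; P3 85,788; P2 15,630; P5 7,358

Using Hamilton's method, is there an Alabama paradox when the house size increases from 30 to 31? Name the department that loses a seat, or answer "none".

none

At 30 seats: P7 7, P6 7, P3 13, P2 2, P5 1.
At 31 seats: P7 7, P6 7, P3 13, P2 3, P5 1.
No department's allocation decreased.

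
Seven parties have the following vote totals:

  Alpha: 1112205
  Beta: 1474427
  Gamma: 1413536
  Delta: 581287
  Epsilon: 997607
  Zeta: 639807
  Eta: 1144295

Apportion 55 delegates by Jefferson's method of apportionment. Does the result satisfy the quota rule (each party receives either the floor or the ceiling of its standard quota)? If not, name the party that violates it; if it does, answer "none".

none

Standard quotas: Alpha 8.308, Beta 11.013, Gamma 10.559, Delta 4.342, Epsilon 7.452, Zeta 4.779, Eta 8.547.
Jefferson allocation: Alpha 8, Beta 11, Gamma 11, Delta 4, Epsilon 7, Zeta 5, Eta 9.
Every allocation lies between the lower and upper quota.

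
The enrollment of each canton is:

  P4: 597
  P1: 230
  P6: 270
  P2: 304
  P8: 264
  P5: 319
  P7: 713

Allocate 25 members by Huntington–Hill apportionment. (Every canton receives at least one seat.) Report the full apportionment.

With divisor 110: modified quotas P4 5.427, P1 2.091, P6 2.455, P2 2.764, P8 2.400, P5 2.900, P7 6.482.
Geometric-mean thresholds: P4 √(5·6)=5.477, P1 √(2·3)=2.449, P6 √(2·3)=2.449, P2 √(2·3)=2.449, P8 √(2·3)=2.449, P5 √(2·3)=2.449, P7 √(6·7)=6.481.
Each quota rounded against its threshold gives P4 5, P1 2, P6 3, P2 3, P8 2, P5 3, P7 7 (total 25).

P4: 5, P1: 2, P6: 3, P2: 3, P8: 2, P5: 3, P7: 7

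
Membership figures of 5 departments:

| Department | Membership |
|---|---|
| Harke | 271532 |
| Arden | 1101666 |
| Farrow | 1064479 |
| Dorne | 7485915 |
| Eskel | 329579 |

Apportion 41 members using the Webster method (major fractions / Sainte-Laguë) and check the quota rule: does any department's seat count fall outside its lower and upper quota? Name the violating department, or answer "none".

Standard quotas: Harke 1.086, Arden 4.405, Farrow 4.257, Dorne 29.934, Eskel 1.318.
Webster allocation: Harke 1, Arden 4, Farrow 4, Dorne 31, Eskel 1.
Dorne has quota 29.934 (lower 29, upper 30) but receives 31 — outside the quota interval.

Dorne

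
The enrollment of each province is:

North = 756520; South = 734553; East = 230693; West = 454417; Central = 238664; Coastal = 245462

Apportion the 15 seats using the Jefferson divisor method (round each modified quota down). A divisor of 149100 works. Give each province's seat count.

With modified divisor 149100: modified quotas North 5.074, South 4.927, East 1.547, West 3.048, Central 1.601, Coastal 1.646.
Rounding down: North 5, South 4, East 1, West 3, Central 1, Coastal 1 (total 15).

North=5, South=4, East=1, West=3, Central=1, Coastal=1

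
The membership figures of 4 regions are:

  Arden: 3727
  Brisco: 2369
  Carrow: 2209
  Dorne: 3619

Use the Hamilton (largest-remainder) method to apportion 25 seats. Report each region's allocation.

Arden 8, Brisco 5, Carrow 5, Dorne 7

The standard divisor is 11924/25 ≈ 476.96.
Standard quotas: Arden 7.814, Brisco 4.967, Carrow 4.631, Dorne 7.588.
Lower quotas: Arden 7, Brisco 4, Carrow 4, Dorne 7 (sum 22, leaving 3 seats).
Remainders in descending order: Brisco 0.967, Arden 0.814, Carrow 0.631, Dorne 0.588.
Largest remainders: Brisco, Arden, Carrow receive the extra seats.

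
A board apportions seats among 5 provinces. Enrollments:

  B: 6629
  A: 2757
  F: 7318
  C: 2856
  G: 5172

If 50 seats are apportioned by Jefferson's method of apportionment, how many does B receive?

14

Standard divisor 24732/50 ≈ 494.64; standard quotas: B 13.402, A 5.574, F 14.795, C 5.774, G 10.456.
Rounding down gives 13, 5, 14, 5, 10 = 47 seats, so the divisor must be adjusted.
With modified divisor 472: modified quotas B 14.044, A 5.841, F 15.504, C 6.051, G 10.958.
Rounding down: B 14, A 5, F 15, C 6, G 10 (total 50).
B receives 14.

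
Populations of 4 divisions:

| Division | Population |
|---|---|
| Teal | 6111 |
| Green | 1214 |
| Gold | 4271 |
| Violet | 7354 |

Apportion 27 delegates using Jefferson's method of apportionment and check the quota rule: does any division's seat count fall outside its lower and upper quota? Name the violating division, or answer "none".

none

Standard quotas: Teal 8.707, Green 1.730, Gold 6.085, Violet 10.478.
Jefferson allocation: Teal 9, Green 1, Gold 6, Violet 11.
Every allocation lies between the lower and upper quota.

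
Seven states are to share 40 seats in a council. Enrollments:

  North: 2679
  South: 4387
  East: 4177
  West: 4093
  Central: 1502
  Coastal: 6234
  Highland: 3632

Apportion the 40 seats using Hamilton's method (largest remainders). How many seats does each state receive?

Total 26704; standard divisor 26704/40 ≈ 667.6.
Standard quotas: North 4.0129, South 6.5713, East 6.2567, West 6.1309, Central 2.2499, Coastal 9.3379, Highland 5.4404.
Lower quotas: North 4, South 6, East 6, West 6, Central 2, Coastal 9, Highland 5 (sum 38, leaving 2 seats).
Remainders in descending order: South 0.5713, Highland 0.4404, Coastal 0.3379, East 0.2567, Central 0.2499, West 0.1309, North 0.0129.
The surplus seats go to South, Highland.

North 4; South 7; East 6; West 6; Central 2; Coastal 9; Highland 6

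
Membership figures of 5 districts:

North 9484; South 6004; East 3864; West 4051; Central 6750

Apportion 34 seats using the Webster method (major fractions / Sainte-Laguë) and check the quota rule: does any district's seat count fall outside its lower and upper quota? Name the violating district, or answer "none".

Standard quotas: North 10.694, South 6.770, East 4.357, West 4.568, Central 7.611.
Webster allocation: North 11, South 7, East 4, West 5, Central 7.
Every allocation lies between the lower and upper quota.

none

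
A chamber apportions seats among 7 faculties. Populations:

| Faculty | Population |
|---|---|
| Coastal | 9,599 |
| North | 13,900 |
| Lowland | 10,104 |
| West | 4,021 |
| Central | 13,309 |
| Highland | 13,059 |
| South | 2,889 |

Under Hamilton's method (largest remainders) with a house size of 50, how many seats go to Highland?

The standard divisor is 66881/50 ≈ 1337.62.
Standard quotas: Coastal 7.1762, North 10.3916, Lowland 7.5537, West 3.0061, Central 9.9498, Highland 9.7629, South 2.1598.
Lower quotas: Coastal 7, North 10, Lowland 7, West 3, Central 9, Highland 9, South 2 (sum 47, leaving 3 seats).
Remainders in descending order: Central 0.9498, Highland 0.7629, Lowland 0.5537, North 0.3916, Coastal 0.1762, South 0.1598, West 0.0061.
The surplus seats go to Central, Highland, Lowland.
Highland receives 10.

10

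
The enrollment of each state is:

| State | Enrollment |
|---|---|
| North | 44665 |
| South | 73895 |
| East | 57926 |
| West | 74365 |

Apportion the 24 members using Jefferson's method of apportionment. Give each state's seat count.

North 4, South 7, East 6, West 7

Standard divisor 250851/24 ≈ 10452.125; standard quotas: North 4.273, South 7.070, East 5.542, West 7.115.
Rounding down gives 4, 7, 5, 7 = 23 seats, so the divisor must be adjusted.
With modified divisor 9500: modified quotas North 4.702, South 7.778, East 6.097, West 7.828.
Rounding down: North 4, South 7, East 6, West 7 (total 24).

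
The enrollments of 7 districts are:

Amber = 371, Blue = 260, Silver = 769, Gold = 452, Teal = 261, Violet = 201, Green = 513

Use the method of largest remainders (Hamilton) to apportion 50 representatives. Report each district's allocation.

Amber 6; Blue 5; Silver 14; Gold 8; Teal 5; Violet 3; Green 9

The standard divisor is 2827/50 ≈ 56.54.
Standard quotas: Amber 6.562, Blue 4.599, Silver 13.601, Gold 7.994, Teal 4.616, Violet 3.555, Green 9.073.
Lower quotas: Amber 6, Blue 4, Silver 13, Gold 7, Teal 4, Violet 3, Green 9 (sum 46, leaving 4 seats).
Remainders in descending order: Gold 0.994, Teal 0.616, Silver 0.601, Blue 0.599, Amber 0.562, Violet 0.555, Green 0.073.
The surplus seats go to Gold, Teal, Silver, Blue.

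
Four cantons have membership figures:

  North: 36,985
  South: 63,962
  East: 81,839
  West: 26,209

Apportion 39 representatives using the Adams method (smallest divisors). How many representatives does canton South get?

Standard divisor 208995/39 ≈ 5358.846; standard quotas: North 6.902, South 11.936, East 15.272, West 4.891.
Rounding up gives 7, 12, 16, 5 = 40 seats, so the divisor must be adjusted.
With modified divisor 5600: modified quotas North 6.604, South 11.422, East 14.614, West 4.680.
Rounding up: North 7, South 12, East 15, West 5 (total 39).
South receives 12.

12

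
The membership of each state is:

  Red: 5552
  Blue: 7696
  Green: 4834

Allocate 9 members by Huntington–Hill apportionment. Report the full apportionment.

With divisor 2098: modified quotas Red 2.646, Blue 3.668, Green 2.304.
Geometric-mean thresholds: Red √(2·3)=2.449, Blue √(3·4)=3.464, Green √(2·3)=2.449.
Each quota rounded against its threshold gives Red 3, Blue 4, Green 2 (total 9).

Red 3, Blue 4, Green 2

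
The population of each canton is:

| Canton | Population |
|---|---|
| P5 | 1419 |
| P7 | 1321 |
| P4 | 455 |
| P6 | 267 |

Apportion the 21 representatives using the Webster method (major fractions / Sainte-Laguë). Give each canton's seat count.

Standard divisor 3462/21 ≈ 164.857; standard quotas: P5 8.607, P7 8.013, P4 2.760, P6 1.620.
Rounding to the nearest integer gives 9, 8, 3, 2 = 22 seats, so the divisor must be adjusted.
With modified divisor 170: modified quotas P5 8.347, P7 7.771, P4 2.676, P6 1.571.
Rounding to the nearest integer: P5 8, P7 8, P4 3, P6 2 (total 21).

P5: 8, P7: 8, P4: 3, P6: 2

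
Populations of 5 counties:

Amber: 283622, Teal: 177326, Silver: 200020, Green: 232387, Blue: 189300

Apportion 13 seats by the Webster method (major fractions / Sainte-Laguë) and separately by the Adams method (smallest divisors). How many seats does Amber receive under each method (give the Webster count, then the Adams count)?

Webster: Amber 4, Teal 2, Silver 2, Green 3, Blue 2.
Adams: Amber 3, Teal 2, Silver 3, Green 3, Blue 2.
Amber gets 4 under Webster and 3 under Adams.

4 and 3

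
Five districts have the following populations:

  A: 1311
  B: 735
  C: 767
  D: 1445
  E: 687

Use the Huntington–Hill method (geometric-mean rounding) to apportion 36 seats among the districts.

With divisor 138: modified quotas A 9.500, B 5.326, C 5.558, D 10.471, E 4.978.
Geometric-mean thresholds: A √(9·10)=9.487, B √(5·6)=5.477, C √(5·6)=5.477, D √(10·11)=10.488, E √(4·5)=4.472.
Each quota rounded against its threshold gives A 10, B 5, C 6, D 10, E 5 (total 36).

A 10, B 5, C 6, D 10, E 5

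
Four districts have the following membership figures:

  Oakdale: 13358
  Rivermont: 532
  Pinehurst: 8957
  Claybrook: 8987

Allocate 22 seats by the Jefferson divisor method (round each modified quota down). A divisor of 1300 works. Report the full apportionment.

With modified divisor 1300: modified quotas Oakdale 10.275, Rivermont 0.409, Pinehurst 6.890, Claybrook 6.913.
Rounding down: Oakdale 10, Rivermont 0, Pinehurst 6, Claybrook 6 (total 22).

Oakdale 10; Rivermont 0; Pinehurst 6; Claybrook 6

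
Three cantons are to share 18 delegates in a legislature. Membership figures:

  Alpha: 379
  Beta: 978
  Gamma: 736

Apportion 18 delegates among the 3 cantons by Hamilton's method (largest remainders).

Standard divisor: 2093 ÷ 18 ≈ 116.278.
Standard quotas: Alpha 3.259, Beta 8.411, Gamma 6.330.
Lower quotas: Alpha 3, Beta 8, Gamma 6 (sum 17, leaving 1 seat).
Remainders in descending order: Beta 0.411, Gamma 0.330, Alpha 0.259.
Largest remainder: Beta receives the extra seat.

Alpha=3; Beta=9; Gamma=6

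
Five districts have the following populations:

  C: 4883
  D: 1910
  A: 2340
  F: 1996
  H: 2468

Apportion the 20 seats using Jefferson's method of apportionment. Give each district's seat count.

C=7; D=3; A=3; F=3; H=4

Standard divisor 13597/20 ≈ 679.85; standard quotas: C 7.182, D 2.809, A 3.442, F 2.936, H 3.630.
Rounding down gives 7, 2, 3, 2, 3 = 17 seats, so the divisor must be adjusted.
With modified divisor 613.7: modified quotas C 7.957, D 3.112, A 3.813, F 3.252, H 4.022.
Rounding down: C 7, D 3, A 3, F 3, H 4 (total 20).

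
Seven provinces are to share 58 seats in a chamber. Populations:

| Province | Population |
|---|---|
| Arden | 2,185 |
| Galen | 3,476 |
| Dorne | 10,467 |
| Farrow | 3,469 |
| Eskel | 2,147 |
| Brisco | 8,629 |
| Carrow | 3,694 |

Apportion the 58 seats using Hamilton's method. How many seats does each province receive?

Total 34067; standard divisor 34067/58 ≈ 587.362.
Standard quotas: Arden 3.7200, Galen 5.9180, Dorne 17.8204, Farrow 5.9061, Eskel 3.6553, Brisco 14.6911, Carrow 6.2891.
Lower quotas: Arden 3, Galen 5, Dorne 17, Farrow 5, Eskel 3, Brisco 14, Carrow 6 (sum 53, leaving 5 seats).
Remainders in descending order: Galen 0.9180, Farrow 0.9061, Dorne 0.8204, Arden 0.7200, Brisco 0.6911, Eskel 0.6553, Carrow 0.2891.
The surplus seats go to Galen, Farrow, Dorne, Arden, Brisco.

Arden 4; Galen 6; Dorne 18; Farrow 6; Eskel 3; Brisco 15; Carrow 6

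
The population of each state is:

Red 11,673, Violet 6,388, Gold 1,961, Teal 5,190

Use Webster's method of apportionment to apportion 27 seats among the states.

Standard divisor 25212/27 ≈ 933.778; standard quotas: Red 12.501, Violet 6.841, Gold 2.100, Teal 5.558.
Rounding to the nearest integer gives 13, 7, 2, 6 = 28 seats, so the divisor must be adjusted.
With modified divisor 940: modified quotas Red 12.418, Violet 6.796, Gold 2.086, Teal 5.521.
Rounding to the nearest integer: Red 12, Violet 7, Gold 2, Teal 6 (total 27).

Red 12, Violet 7, Gold 2, Teal 6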